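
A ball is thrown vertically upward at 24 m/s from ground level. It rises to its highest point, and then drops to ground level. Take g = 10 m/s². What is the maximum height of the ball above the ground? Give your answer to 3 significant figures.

Phase 1 (rising): v₀ = 24.0 m/s, a = -10 m/s².
v = v₀ + at → t = (0 − 24.0) / -10 = 2.40 s
v² = v₀² + 2aΔx → Δx = (0² − 24.0²)/(2·-10) = 28.8 m
Maximum height = 28.8 m

28.8 m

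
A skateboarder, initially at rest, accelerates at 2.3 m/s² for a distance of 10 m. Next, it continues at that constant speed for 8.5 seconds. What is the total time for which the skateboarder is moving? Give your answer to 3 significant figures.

Phase 1 (accelerating): v₀ = 0 m/s, a = 2.3 m/s².
v² = v₀² + 2aΔx = 0² + 2·2.3·10 = 46.0 → v = 6.78 m/s
t = (v − v₀)/a = (6.78 − 0)/2.3 = 2.95 s

Phase 2 (constant speed): v₀ = 6.78 m/s, a = 0 m/s².
v = v₀ + at = 6.78 + (0)(8.5) = 6.78 m/s
Δx = v₀t + ½at² = 6.78·8.5 + 0.5·0·8.5² = 57.6 m
Total time = 2.95 + 8.50 = 11.4 s

11.4 s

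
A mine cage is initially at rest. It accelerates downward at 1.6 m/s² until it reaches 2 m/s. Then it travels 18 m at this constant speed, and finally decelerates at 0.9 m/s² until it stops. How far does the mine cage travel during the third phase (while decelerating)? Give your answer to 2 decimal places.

2.22 m

Phase 1 (accelerating): v₀ = 0 m/s, a = 1.6 m/s².
v = v₀ + at → t = (2 − 0) / 1.6 = 1.25 s
v² = v₀² + 2aΔx → Δx = (2² − 0²)/(2·1.6) = 1.25 m

Phase 2 (constant speed): v₀ = 2.00 m/s, a = 0 m/s².
Constant speed: t = d/v = 18/2.00 = 9.00 s

Phase 3 (decelerating): v₀ = 2.00 m/s, a = -0.9 m/s².
v = v₀ + at → t = (0 − 2.00) / -0.9 = 2.22 s
v² = v₀² + 2aΔx → Δx = (0² − 2.00²)/(2·-0.9) = 2.22 m
Distance in phase 3 = 2.22 m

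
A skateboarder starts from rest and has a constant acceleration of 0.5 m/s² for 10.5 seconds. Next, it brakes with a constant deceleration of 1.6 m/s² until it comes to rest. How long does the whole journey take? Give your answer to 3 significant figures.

13.8 s

Phase 1 (accelerating): v₀ = 0 m/s, a = 0.5 m/s².
v = v₀ + at = 0 + (0.5)(10.5) = 5.25 m/s
Δx = v₀t + ½at² = 0·10.5 + 0.5·0.5·10.5² = 27.6 m

Phase 2 (decelerating): v₀ = 5.25 m/s, a = -1.6 m/s².
v = v₀ + at → t = (0 − 5.25) / -1.6 = 3.28 s
v² = v₀² + 2aΔx → Δx = (0² − 5.25²)/(2·-1.6) = 8.61 m
Total time = 10.5 + 3.28 = 13.8 s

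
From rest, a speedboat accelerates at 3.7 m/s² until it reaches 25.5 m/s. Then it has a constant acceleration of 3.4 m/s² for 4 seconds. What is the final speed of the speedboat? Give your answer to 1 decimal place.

Phase 1 (accelerating): v₀ = 0 m/s, a = 3.7 m/s².
v = v₀ + at → t = (25.5 − 0) / 3.7 = 6.89 s
v² = v₀² + 2aΔx → Δx = (25.5² − 0²)/(2·3.7) = 87.9 m

Phase 2 (accelerating): v₀ = 25.5 m/s, a = 3.4 m/s².
v = v₀ + at = 25.5 + (3.4)(4) = 39.1 m/s
Δx = v₀t + ½at² = 25.5·4 + 0.5·3.4·4² = 129 m
Final speed = 39.1 m/s

39.1 m/s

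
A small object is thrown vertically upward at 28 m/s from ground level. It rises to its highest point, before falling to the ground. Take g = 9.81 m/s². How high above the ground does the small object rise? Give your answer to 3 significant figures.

Phase 1 (rising): v₀ = 28.0 m/s, a = -9.81 m/s².
v = v₀ + at → t = (0 − 28.0) / -9.81 = 2.85 s
v² = v₀² + 2aΔx → Δx = (0² − 28.0²)/(2·-9.81) = 40.0 m
Maximum height = 40.0 m

40.0 m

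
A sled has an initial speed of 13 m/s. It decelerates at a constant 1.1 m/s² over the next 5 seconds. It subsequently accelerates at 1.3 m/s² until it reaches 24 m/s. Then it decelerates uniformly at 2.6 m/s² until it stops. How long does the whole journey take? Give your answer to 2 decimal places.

26.92 s

Phase 1 (decelerating): v₀ = 13.0 m/s, a = -1.1 m/s².
v = v₀ + at = 13.0 + (-1.1)(5) = 7.50 m/s
Δx = v₀t + ½at² = 13.0·5 + 0.5·-1.1·5² = 51.2 m

Phase 2 (accelerating): v₀ = 7.50 m/s, a = 1.3 m/s².
v = v₀ + at → t = (24 − 7.50) / 1.3 = 12.7 s
v² = v₀² + 2aΔx → Δx = (24² − 7.50²)/(2·1.3) = 200 m

Phase 3 (decelerating): v₀ = 24.0 m/s, a = -2.6 m/s².
v = v₀ + at → t = (0 − 24.0) / -2.6 = 9.23 s
v² = v₀² + 2aΔx → Δx = (0² − 24.0²)/(2·-2.6) = 111 m
Total time = 5.00 + 12.7 + 9.23 = 26.9 s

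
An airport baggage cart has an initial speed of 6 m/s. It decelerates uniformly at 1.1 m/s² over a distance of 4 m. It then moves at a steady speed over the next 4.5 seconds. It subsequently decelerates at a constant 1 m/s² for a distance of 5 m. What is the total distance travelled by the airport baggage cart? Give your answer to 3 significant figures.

Phase 1 (decelerating): v₀ = 6.00 m/s, a = -1.1 m/s².
v² = v₀² + 2aΔx = 6.00² + 2·-1.1·4 = 27.2 → v = 5.22 m/s
t = (v − v₀)/a = (5.22 − 6.00)/-1.1 = 0.713 s

Phase 2 (constant speed): v₀ = 5.22 m/s, a = 0 m/s².
v = v₀ + at = 5.22 + (0)(4.5) = 5.22 m/s
Δx = v₀t + ½at² = 5.22·4.5 + 0.5·0·4.5² = 23.5 m

Phase 3 (decelerating): v₀ = 5.22 m/s, a = -1 m/s².
v² = v₀² + 2aΔx = 5.22² + 2·-1·5 = 17.2 → v = 4.15 m/s
t = (v − v₀)/a = (4.15 − 5.22)/-1 = 1.07 s
Total distance = 4.00 + 23.5 + 5.00 = 32.5 m

32.5 m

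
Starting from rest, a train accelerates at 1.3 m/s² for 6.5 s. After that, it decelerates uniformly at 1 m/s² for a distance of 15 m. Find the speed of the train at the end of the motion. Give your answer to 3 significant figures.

Phase 1 (accelerating): v₀ = 0 m/s, a = 1.3 m/s².
v = v₀ + at = 0 + (1.3)(6.5) = 8.45 m/s
Δx = v₀t + ½at² = 0·6.5 + 0.5·1.3·6.5² = 27.5 m

Phase 2 (decelerating): v₀ = 8.45 m/s, a = -1 m/s².
v² = v₀² + 2aΔx = 8.45² + 2·-1·15 = 41.4 → v = 6.43 m/s
t = (v − v₀)/a = (6.43 − 8.45)/-1 = 2.02 s
Final speed = 6.43 m/s

6.43 m/s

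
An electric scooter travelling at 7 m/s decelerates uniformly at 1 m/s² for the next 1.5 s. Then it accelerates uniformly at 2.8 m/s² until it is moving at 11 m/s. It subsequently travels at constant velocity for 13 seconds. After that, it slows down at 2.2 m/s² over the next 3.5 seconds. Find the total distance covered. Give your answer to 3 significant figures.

194 m

Phase 1 (decelerating): v₀ = 7.00 m/s, a = -1 m/s².
v = v₀ + at = 7.00 + (-1)(1.5) = 5.50 m/s
Δx = v₀t + ½at² = 7.00·1.5 + 0.5·-1·1.5² = 9.38 m

Phase 2 (accelerating): v₀ = 5.50 m/s, a = 2.8 m/s².
v = v₀ + at → t = (11 − 5.50) / 2.8 = 1.96 s
v² = v₀² + 2aΔx → Δx = (11² − 5.50²)/(2·2.8) = 16.2 m

Phase 3 (constant speed): v₀ = 11.0 m/s, a = 0 m/s².
v = v₀ + at = 11.0 + (0)(13) = 11.0 m/s
Δx = v₀t + ½at² = 11.0·13 + 0.5·0·13² = 143 m

Phase 4 (decelerating): v₀ = 11.0 m/s, a = -2.2 m/s².
v = v₀ + at = 11.0 + (-2.2)(3.5) = 3.30 m/s
Δx = v₀t + ½at² = 11.0·3.5 + 0.5·-2.2·3.5² = 25.0 m
Total distance = 9.38 + 16.2 + 143 + 25.0 = 194 m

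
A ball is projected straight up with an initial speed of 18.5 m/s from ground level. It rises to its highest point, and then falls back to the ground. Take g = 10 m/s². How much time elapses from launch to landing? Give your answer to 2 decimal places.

Phase 1 (rising): v₀ = 18.5 m/s, a = -10 m/s².
v = v₀ + at → t = (0 − 18.5) / -10 = 1.85 s
v² = v₀² + 2aΔx → Δx = (0² − 18.5²)/(2·-10) = 17.1 m

Phase 2 (falling): v₀ = 0 m/s, a = -10 m/s².
Falls 17.1 m from rest: t = √(2·17.1/10) = 1.85 s; v = g·t = 18.5 m/s.
Total time = 1.85 + 1.85 = 3.70 s

3.70 s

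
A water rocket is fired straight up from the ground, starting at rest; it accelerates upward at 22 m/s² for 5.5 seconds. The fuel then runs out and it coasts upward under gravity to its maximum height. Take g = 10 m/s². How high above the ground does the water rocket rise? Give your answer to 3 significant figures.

Phase 1 (powered ascent): v₀ = 0 m/s, a = 22 m/s².
v = v₀ + at = 0 + (22)(5.5) = 121 m/s
Δx = v₀t + ½at² = 0·5.5 + 0.5·22·5.5² = 333 m

Phase 2 (coasting upward): v₀ = 121 m/s, a = -10 m/s².
v = v₀ + at → t = (0 − 121) / -10 = 12.1 s
v² = v₀² + 2aΔx → Δx = (0² − 121²)/(2·-10) = 732 m
Maximum height = 333 + 732 = 1060 m

1060 m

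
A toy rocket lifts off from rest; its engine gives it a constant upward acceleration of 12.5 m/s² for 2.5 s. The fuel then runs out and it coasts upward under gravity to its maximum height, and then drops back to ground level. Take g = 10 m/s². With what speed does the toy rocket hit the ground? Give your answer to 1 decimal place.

41.9 m/s

Phase 1 (powered ascent): v₀ = 0 m/s, a = 12.5 m/s².
v = v₀ + at = 0 + (12.5)(2.5) = 31.2 m/s
Δx = v₀t + ½at² = 0·2.5 + 0.5·12.5·2.5² = 39.1 m

Phase 2 (coasting upward): v₀ = 31.2 m/s, a = -10 m/s².
v = v₀ + at → t = (0 − 31.2) / -10 = 3.12 s
v² = v₀² + 2aΔx → Δx = (0² − 31.2²)/(2·-10) = 48.8 m

Phase 3 (free fall): v₀ = 0 m/s, a = -10 m/s².
Falls 87.9 m from rest: t = √(2·87.9/10) = 4.19 s; v = g·t = 41.9 m/s.
Impact speed = 41.9 m/s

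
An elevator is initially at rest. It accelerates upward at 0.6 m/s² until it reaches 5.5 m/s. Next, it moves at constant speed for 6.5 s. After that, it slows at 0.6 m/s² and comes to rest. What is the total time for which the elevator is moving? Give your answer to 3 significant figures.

Phase 1 (accelerating): v₀ = 0 m/s, a = 0.6 m/s².
v = v₀ + at → t = (5.5 − 0) / 0.6 = 9.17 s
v² = v₀² + 2aΔx → Δx = (5.5² − 0²)/(2·0.6) = 25.2 m

Phase 2 (constant speed): v₀ = 5.50 m/s, a = 0 m/s².
v = v₀ + at = 5.50 + (0)(6.5) = 5.50 m/s
Δx = v₀t + ½at² = 5.50·6.5 + 0.5·0·6.5² = 35.8 m

Phase 3 (decelerating): v₀ = 5.50 m/s, a = -0.6 m/s².
v = v₀ + at → t = (0 − 5.50) / -0.6 = 9.17 s
v² = v₀² + 2aΔx → Δx = (0² − 5.50²)/(2·-0.6) = 25.2 m
Total time = 9.17 + 6.50 + 9.17 = 24.8 s

24.8 s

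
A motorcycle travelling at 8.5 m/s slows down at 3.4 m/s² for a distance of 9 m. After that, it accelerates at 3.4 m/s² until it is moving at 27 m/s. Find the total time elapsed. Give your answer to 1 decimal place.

8.5 s

Phase 1 (decelerating): v₀ = 8.50 m/s, a = -3.4 m/s².
v² = v₀² + 2aΔx = 8.50² + 2·-3.4·9 = 11.1 → v = 3.32 m/s
t = (v − v₀)/a = (3.32 − 8.50)/-3.4 = 1.52 s

Phase 2 (accelerating): v₀ = 3.32 m/s, a = 3.4 m/s².
v = v₀ + at → t = (27 − 3.32) / 3.4 = 6.96 s
v² = v₀² + 2aΔx → Δx = (27² − 3.32²)/(2·3.4) = 106 m
Total time = 1.52 + 6.96 = 8.49 s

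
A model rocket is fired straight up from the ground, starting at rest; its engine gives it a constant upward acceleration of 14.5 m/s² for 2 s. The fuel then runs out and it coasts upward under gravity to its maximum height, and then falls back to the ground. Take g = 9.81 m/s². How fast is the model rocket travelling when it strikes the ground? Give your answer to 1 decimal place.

Phase 1 (powered ascent): v₀ = 0 m/s, a = 14.5 m/s².
v = v₀ + at = 0 + (14.5)(2) = 29.0 m/s
Δx = v₀t + ½at² = 0·2 + 0.5·14.5·2² = 29.0 m

Phase 2 (coasting upward): v₀ = 29.0 m/s, a = -9.81 m/s².
v = v₀ + at → t = (0 − 29.0) / -9.81 = 2.96 s
v² = v₀² + 2aΔx → Δx = (0² − 29.0²)/(2·-9.81) = 42.9 m

Phase 3 (free fall): v₀ = 0 m/s, a = -9.81 m/s².
Falls 71.9 m from rest: t = √(2·71.9/9.81) = 3.83 s; v = g·t = 37.5 m/s.
Impact speed = 37.5 m/s

37.5 m/s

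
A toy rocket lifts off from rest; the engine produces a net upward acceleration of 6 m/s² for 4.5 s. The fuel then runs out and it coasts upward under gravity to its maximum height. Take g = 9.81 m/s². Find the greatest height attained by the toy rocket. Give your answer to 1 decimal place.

97.9 m

Phase 1 (powered ascent): v₀ = 0 m/s, a = 6 m/s².
v = v₀ + at = 0 + (6)(4.5) = 27.0 m/s
Δx = v₀t + ½at² = 0·4.5 + 0.5·6·4.5² = 60.8 m

Phase 2 (coasting upward): v₀ = 27.0 m/s, a = -9.81 m/s².
v = v₀ + at → t = (0 − 27.0) / -9.81 = 2.75 s
v² = v₀² + 2aΔx → Δx = (0² − 27.0²)/(2·-9.81) = 37.2 m
Maximum height = 60.8 + 37.2 = 97.9 m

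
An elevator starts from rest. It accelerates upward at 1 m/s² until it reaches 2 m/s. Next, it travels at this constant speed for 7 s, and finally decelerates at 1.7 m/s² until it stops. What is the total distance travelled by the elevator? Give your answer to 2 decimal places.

17.18 m

Phase 1 (accelerating): v₀ = 0 m/s, a = 1 m/s².
v = v₀ + at → t = (2 − 0) / 1 = 2.00 s
v² = v₀² + 2aΔx → Δx = (2² − 0²)/(2·1) = 2.00 m

Phase 2 (constant speed): v₀ = 2.00 m/s, a = 0 m/s².
v = v₀ + at = 2.00 + (0)(7) = 2.00 m/s
Δx = v₀t + ½at² = 2.00·7 + 0.5·0·7² = 14.0 m

Phase 3 (decelerating): v₀ = 2.00 m/s, a = -1.7 m/s².
v = v₀ + at → t = (0 − 2.00) / -1.7 = 1.18 s
v² = v₀² + 2aΔx → Δx = (0² − 2.00²)/(2·-1.7) = 1.18 m
Total distance = 2.00 + 14.0 + 1.18 = 17.2 m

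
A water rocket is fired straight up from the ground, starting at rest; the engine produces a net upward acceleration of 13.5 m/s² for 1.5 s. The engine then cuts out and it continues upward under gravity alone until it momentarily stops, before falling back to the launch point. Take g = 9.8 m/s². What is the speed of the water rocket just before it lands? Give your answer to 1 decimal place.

26.6 m/s

Phase 1 (powered ascent): v₀ = 0 m/s, a = 13.5 m/s².
v = v₀ + at = 0 + (13.5)(1.5) = 20.2 m/s
Δx = v₀t + ½at² = 0·1.5 + 0.5·13.5·1.5² = 15.2 m

Phase 2 (coasting upward): v₀ = 20.2 m/s, a = -9.8 m/s².
v = v₀ + at → t = (0 − 20.2) / -9.8 = 2.07 s
v² = v₀² + 2aΔx → Δx = (0² − 20.2²)/(2·-9.8) = 20.9 m

Phase 3 (free fall): v₀ = 0 m/s, a = -9.8 m/s².
Falls 36.1 m from rest: t = √(2·36.1/9.8) = 2.71 s; v = g·t = 26.6 m/s.
Impact speed = 26.6 m/s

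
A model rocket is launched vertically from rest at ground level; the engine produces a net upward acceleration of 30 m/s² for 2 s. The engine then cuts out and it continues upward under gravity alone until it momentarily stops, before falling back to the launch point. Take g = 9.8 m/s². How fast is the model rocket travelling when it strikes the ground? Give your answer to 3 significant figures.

69.1 m/s

Phase 1 (powered ascent): v₀ = 0 m/s, a = 30 m/s².
v = v₀ + at = 0 + (30)(2) = 60.0 m/s
Δx = v₀t + ½at² = 0·2 + 0.5·30·2² = 60.0 m

Phase 2 (coasting upward): v₀ = 60.0 m/s, a = -9.8 m/s².
v = v₀ + at → t = (0 − 60.0) / -9.8 = 6.12 s
v² = v₀² + 2aΔx → Δx = (0² − 60.0²)/(2·-9.8) = 184 m

Phase 3 (free fall): v₀ = 0 m/s, a = -9.8 m/s².
Falls 244 m from rest: t = √(2·244/9.8) = 7.05 s; v = g·t = 69.1 m/s.
Impact speed = 69.1 m/s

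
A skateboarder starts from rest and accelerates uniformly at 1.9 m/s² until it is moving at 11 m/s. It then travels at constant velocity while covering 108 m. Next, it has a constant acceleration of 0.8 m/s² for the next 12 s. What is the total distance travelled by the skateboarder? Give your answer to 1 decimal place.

Phase 1 (accelerating): v₀ = 0 m/s, a = 1.9 m/s².
v = v₀ + at → t = (11 − 0) / 1.9 = 5.79 s
v² = v₀² + 2aΔx → Δx = (11² − 0²)/(2·1.9) = 31.8 m

Phase 2 (constant speed): v₀ = 11.0 m/s, a = 0 m/s².
Constant speed: t = d/v = 108/11.0 = 9.82 s

Phase 3 (accelerating): v₀ = 11.0 m/s, a = 0.8 m/s².
v = v₀ + at = 11.0 + (0.8)(12) = 20.6 m/s
Δx = v₀t + ½at² = 11.0·12 + 0.5·0.8·12² = 190 m
Total distance = 31.8 + 108 + 190 = 329 m

329.4 m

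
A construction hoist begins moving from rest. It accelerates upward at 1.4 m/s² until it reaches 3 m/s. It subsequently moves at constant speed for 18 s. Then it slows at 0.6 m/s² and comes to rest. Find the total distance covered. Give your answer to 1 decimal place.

Phase 1 (accelerating): v₀ = 0 m/s, a = 1.4 m/s².
v = v₀ + at → t = (3 − 0) / 1.4 = 2.14 s
v² = v₀² + 2aΔx → Δx = (3² − 0²)/(2·1.4) = 3.21 m

Phase 2 (constant speed): v₀ = 3.00 m/s, a = 0 m/s².
v = v₀ + at = 3.00 + (0)(18) = 3.00 m/s
Δx = v₀t + ½at² = 3.00·18 + 0.5·0·18² = 54.0 m

Phase 3 (decelerating): v₀ = 3.00 m/s, a = -0.6 m/s².
v = v₀ + at → t = (0 − 3.00) / -0.6 = 5.00 s
v² = v₀² + 2aΔx → Δx = (0² − 3.00²)/(2·-0.6) = 7.50 m
Total distance = 3.21 + 54.0 + 7.50 = 64.7 m

64.7 m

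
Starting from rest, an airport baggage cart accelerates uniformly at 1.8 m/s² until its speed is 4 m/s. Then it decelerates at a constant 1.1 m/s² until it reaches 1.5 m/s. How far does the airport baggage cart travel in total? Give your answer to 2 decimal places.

Phase 1 (accelerating): v₀ = 0 m/s, a = 1.8 m/s².
v = v₀ + at → t = (4 − 0) / 1.8 = 2.22 s
v² = v₀² + 2aΔx → Δx = (4² − 0²)/(2·1.8) = 4.44 m

Phase 2 (decelerating): v₀ = 4.00 m/s, a = -1.1 m/s².
v = v₀ + at → t = (1.5 − 4.00) / -1.1 = 2.27 s
v² = v₀² + 2aΔx → Δx = (1.5² − 4.00²)/(2·-1.1) = 6.25 m
Total distance = 4.44 + 6.25 = 10.7 m

10.69 m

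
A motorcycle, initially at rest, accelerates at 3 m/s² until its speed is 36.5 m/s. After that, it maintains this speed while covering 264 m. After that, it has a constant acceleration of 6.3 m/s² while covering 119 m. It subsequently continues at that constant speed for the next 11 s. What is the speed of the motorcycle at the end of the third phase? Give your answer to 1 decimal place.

53.2 m/s

Phase 1 (accelerating): v₀ = 0 m/s, a = 3 m/s².
v = v₀ + at → t = (36.5 − 0) / 3 = 12.2 s
v² = v₀² + 2aΔx → Δx = (36.5² − 0²)/(2·3) = 222 m

Phase 2 (constant speed): v₀ = 36.5 m/s, a = 0 m/s².
Constant speed: t = d/v = 264/36.5 = 7.23 s

Phase 3 (accelerating): v₀ = 36.5 m/s, a = 6.3 m/s².
v² = v₀² + 2aΔx = 36.5² + 2·6.3·119 = 2830 → v = 53.2 m/s
t = (v − v₀)/a = (53.2 − 36.5)/6.3 = 2.65 s
Speed at end of phase 3 = 53.2 m/s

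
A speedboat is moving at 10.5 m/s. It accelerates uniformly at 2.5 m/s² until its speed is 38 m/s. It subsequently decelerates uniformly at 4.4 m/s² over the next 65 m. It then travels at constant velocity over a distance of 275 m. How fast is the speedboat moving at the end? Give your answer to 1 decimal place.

Phase 1 (accelerating): v₀ = 10.5 m/s, a = 2.5 m/s².
v = v₀ + at → t = (38 − 10.5) / 2.5 = 11.0 s
v² = v₀² + 2aΔx → Δx = (38² − 10.5²)/(2·2.5) = 267 m

Phase 2 (decelerating): v₀ = 38.0 m/s, a = -4.4 m/s².
v² = v₀² + 2aΔx = 38.0² + 2·-4.4·65 = 872 → v = 29.5 m/s
t = (v − v₀)/a = (29.5 − 38.0)/-4.4 = 1.93 s

Phase 3 (constant speed): v₀ = 29.5 m/s, a = 0 m/s².
Constant speed: t = d/v = 275/29.5 = 9.31 s
Final speed = 29.5 m/s

29.5 m/s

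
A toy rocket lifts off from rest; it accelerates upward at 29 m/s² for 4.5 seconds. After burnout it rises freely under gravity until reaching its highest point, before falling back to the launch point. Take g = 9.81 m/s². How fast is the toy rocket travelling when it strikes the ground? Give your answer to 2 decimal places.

Phase 1 (powered ascent): v₀ = 0 m/s, a = 29 m/s².
v = v₀ + at = 0 + (29)(4.5) = 130 m/s
Δx = v₀t + ½at² = 0·4.5 + 0.5·29·4.5² = 294 m

Phase 2 (coasting upward): v₀ = 130 m/s, a = -9.81 m/s².
v = v₀ + at → t = (0 − 130) / -9.81 = 13.3 s
v² = v₀² + 2aΔx → Δx = (0² − 130²)/(2·-9.81) = 868 m

Phase 3 (free fall): v₀ = 0 m/s, a = -9.81 m/s².
Falls 1160 m from rest: t = √(2·1160/9.81) = 15.4 s; v = g·t = 151 m/s.
Impact speed = 151 m/s

150.97 m/s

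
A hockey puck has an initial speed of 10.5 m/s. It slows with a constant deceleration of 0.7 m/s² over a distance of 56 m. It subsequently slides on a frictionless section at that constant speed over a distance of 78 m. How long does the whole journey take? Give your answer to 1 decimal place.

Phase 1 (decelerating): v₀ = 10.5 m/s, a = -0.7 m/s².
v² = v₀² + 2aΔx = 10.5² + 2·-0.7·56 = 31.9 → v = 5.64 m/s
t = (v − v₀)/a = (5.64 − 10.5)/-0.7 = 6.94 s

Phase 2 (constant speed): v₀ = 5.64 m/s, a = 0 m/s².
Constant speed: t = d/v = 78/5.64 = 13.8 s
Total time = 6.94 + 13.8 = 20.8 s

20.8 s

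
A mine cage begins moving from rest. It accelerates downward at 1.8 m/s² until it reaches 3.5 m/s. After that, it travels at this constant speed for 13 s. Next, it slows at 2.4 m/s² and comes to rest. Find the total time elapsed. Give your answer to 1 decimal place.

Phase 1 (accelerating): v₀ = 0 m/s, a = 1.8 m/s².
v = v₀ + at → t = (3.5 − 0) / 1.8 = 1.94 s
v² = v₀² + 2aΔx → Δx = (3.5² − 0²)/(2·1.8) = 3.40 m

Phase 2 (constant speed): v₀ = 3.50 m/s, a = 0 m/s².
v = v₀ + at = 3.50 + (0)(13) = 3.50 m/s
Δx = v₀t + ½at² = 3.50·13 + 0.5·0·13² = 45.5 m

Phase 3 (decelerating): v₀ = 3.50 m/s, a = -2.4 m/s².
v = v₀ + at → t = (0 − 3.50) / -2.4 = 1.46 s
v² = v₀² + 2aΔx → Δx = (0² − 3.50²)/(2·-2.4) = 2.55 m
Total time = 1.94 + 13.0 + 1.46 = 16.4 s

16.4 s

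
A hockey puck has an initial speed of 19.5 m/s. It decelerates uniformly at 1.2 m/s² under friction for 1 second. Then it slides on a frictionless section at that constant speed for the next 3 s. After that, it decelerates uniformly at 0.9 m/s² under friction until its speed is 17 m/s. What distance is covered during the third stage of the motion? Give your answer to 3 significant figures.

Phase 1 (decelerating): v₀ = 19.5 m/s, a = -1.2 m/s².
v = v₀ + at = 19.5 + (-1.2)(1) = 18.3 m/s
Δx = v₀t + ½at² = 19.5·1 + 0.5·-1.2·1² = 18.9 m

Phase 2 (constant speed): v₀ = 18.3 m/s, a = 0 m/s².
v = v₀ + at = 18.3 + (0)(3) = 18.3 m/s
Δx = v₀t + ½at² = 18.3·3 + 0.5·0·3² = 54.9 m

Phase 3 (decelerating): v₀ = 18.3 m/s, a = -0.9 m/s².
v = v₀ + at → t = (17 − 18.3) / -0.9 = 1.44 s
v² = v₀² + 2aΔx → Δx = (17² − 18.3²)/(2·-0.9) = 25.5 m
Distance in phase 3 = 25.5 m

25.5 m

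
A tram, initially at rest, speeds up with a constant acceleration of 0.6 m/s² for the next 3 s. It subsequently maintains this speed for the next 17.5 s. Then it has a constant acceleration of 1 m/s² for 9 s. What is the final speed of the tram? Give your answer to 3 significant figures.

10.8 m/s

Phase 1 (accelerating): v₀ = 0 m/s, a = 0.6 m/s².
v = v₀ + at = 0 + (0.6)(3) = 1.80 m/s
Δx = v₀t + ½at² = 0·3 + 0.5·0.6·3² = 2.70 m

Phase 2 (constant speed): v₀ = 1.80 m/s, a = 0 m/s².
v = v₀ + at = 1.80 + (0)(17.5) = 1.80 m/s
Δx = v₀t + ½at² = 1.80·17.5 + 0.5·0·17.5² = 31.5 m

Phase 3 (accelerating): v₀ = 1.80 m/s, a = 1 m/s².
v = v₀ + at = 1.80 + (1)(9) = 10.8 m/s
Δx = v₀t + ½at² = 1.80·9 + 0.5·1·9² = 56.7 m
Final speed = 10.8 m/s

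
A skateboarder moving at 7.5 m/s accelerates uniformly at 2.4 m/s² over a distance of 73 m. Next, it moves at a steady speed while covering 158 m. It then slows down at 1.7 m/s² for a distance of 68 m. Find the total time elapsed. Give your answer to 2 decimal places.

17.18 s

Phase 1 (accelerating): v₀ = 7.50 m/s, a = 2.4 m/s².
v² = v₀² + 2aΔx = 7.50² + 2·2.4·73 = 407 → v = 20.2 m/s
t = (v − v₀)/a = (20.2 − 7.50)/2.4 = 5.28 s

Phase 2 (constant speed): v₀ = 20.2 m/s, a = 0 m/s².
Constant speed: t = d/v = 158/20.2 = 7.84 s

Phase 3 (decelerating): v₀ = 20.2 m/s, a = -1.7 m/s².
v² = v₀² + 2aΔx = 20.2² + 2·-1.7·68 = 175 → v = 13.2 m/s
t = (v − v₀)/a = (13.2 − 20.2)/-1.7 = 4.07 s
Total time = 5.28 + 7.84 + 4.07 = 17.2 s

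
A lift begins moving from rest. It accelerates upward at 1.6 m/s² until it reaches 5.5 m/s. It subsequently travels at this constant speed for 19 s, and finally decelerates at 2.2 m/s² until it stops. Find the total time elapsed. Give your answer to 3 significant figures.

Phase 1 (accelerating): v₀ = 0 m/s, a = 1.6 m/s².
v = v₀ + at → t = (5.5 − 0) / 1.6 = 3.44 s
v² = v₀² + 2aΔx → Δx = (5.5² − 0²)/(2·1.6) = 9.45 m

Phase 2 (constant speed): v₀ = 5.50 m/s, a = 0 m/s².
v = v₀ + at = 5.50 + (0)(19) = 5.50 m/s
Δx = v₀t + ½at² = 5.50·19 + 0.5·0·19² = 104 m

Phase 3 (decelerating): v₀ = 5.50 m/s, a = -2.2 m/s².
v = v₀ + at → t = (0 − 5.50) / -2.2 = 2.50 s
v² = v₀² + 2aΔx → Δx = (0² − 5.50²)/(2·-2.2) = 6.87 m
Total time = 3.44 + 19.0 + 2.50 = 24.9 s

24.9 s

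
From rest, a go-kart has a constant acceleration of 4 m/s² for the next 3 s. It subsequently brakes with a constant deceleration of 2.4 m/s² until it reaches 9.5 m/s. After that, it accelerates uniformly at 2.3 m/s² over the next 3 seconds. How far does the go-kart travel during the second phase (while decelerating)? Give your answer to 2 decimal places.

11.20 m

Phase 1 (accelerating): v₀ = 0 m/s, a = 4 m/s².
v = v₀ + at = 0 + (4)(3) = 12.0 m/s
Δx = v₀t + ½at² = 0·3 + 0.5·4·3² = 18.0 m

Phase 2 (decelerating): v₀ = 12.0 m/s, a = -2.4 m/s².
v = v₀ + at → t = (9.5 − 12.0) / -2.4 = 1.04 s
v² = v₀² + 2aΔx → Δx = (9.5² − 12.0²)/(2·-2.4) = 11.2 m
Distance in phase 2 = 11.2 m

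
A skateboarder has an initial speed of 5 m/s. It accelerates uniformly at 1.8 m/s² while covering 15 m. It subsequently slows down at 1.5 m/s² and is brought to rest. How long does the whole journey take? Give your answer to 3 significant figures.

Phase 1 (accelerating): v₀ = 5.00 m/s, a = 1.8 m/s².
v² = v₀² + 2aΔx = 5.00² + 2·1.8·15 = 79.0 → v = 8.89 m/s
t = (v − v₀)/a = (8.89 − 5.00)/1.8 = 2.16 s

Phase 2 (decelerating): v₀ = 8.89 m/s, a = -1.5 m/s².
v = v₀ + at → t = (0 − 8.89) / -1.5 = 5.93 s
v² = v₀² + 2aΔx → Δx = (0² − 8.89²)/(2·-1.5) = 26.3 m
Total time = 2.16 + 5.93 = 8.09 s

8.09 s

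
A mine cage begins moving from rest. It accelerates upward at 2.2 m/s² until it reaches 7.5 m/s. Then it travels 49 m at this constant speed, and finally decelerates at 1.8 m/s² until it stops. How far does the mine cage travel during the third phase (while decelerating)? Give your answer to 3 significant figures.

Phase 1 (accelerating): v₀ = 0 m/s, a = 2.2 m/s².
v = v₀ + at → t = (7.5 − 0) / 2.2 = 3.41 s
v² = v₀² + 2aΔx → Δx = (7.5² − 0²)/(2·2.2) = 12.8 m

Phase 2 (constant speed): v₀ = 7.50 m/s, a = 0 m/s².
Constant speed: t = d/v = 49/7.50 = 6.53 s

Phase 3 (decelerating): v₀ = 7.50 m/s, a = -1.8 m/s².
v = v₀ + at → t = (0 − 7.50) / -1.8 = 4.17 s
v² = v₀² + 2aΔx → Δx = (0² − 7.50²)/(2·-1.8) = 15.6 m
Distance in phase 3 = 15.6 m

15.6 m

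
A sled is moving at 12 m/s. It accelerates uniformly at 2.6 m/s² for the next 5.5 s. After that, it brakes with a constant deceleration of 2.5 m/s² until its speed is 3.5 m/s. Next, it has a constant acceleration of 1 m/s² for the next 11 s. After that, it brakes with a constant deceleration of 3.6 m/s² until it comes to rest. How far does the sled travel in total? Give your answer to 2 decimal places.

369.41 m

Phase 1 (accelerating): v₀ = 12.0 m/s, a = 2.6 m/s².
v = v₀ + at = 12.0 + (2.6)(5.5) = 26.3 m/s
Δx = v₀t + ½at² = 12.0·5.5 + 0.5·2.6·5.5² = 105 m

Phase 2 (decelerating): v₀ = 26.3 m/s, a = -2.5 m/s².
v = v₀ + at → t = (3.5 − 26.3) / -2.5 = 9.12 s
v² = v₀² + 2aΔx → Δx = (3.5² − 26.3²)/(2·-2.5) = 136 m

Phase 3 (accelerating): v₀ = 3.50 m/s, a = 1 m/s².
v = v₀ + at = 3.50 + (1)(11) = 14.5 m/s
Δx = v₀t + ½at² = 3.50·11 + 0.5·1·11² = 99.0 m

Phase 4 (decelerating): v₀ = 14.5 m/s, a = -3.6 m/s².
v = v₀ + at → t = (0 − 14.5) / -3.6 = 4.03 s
v² = v₀² + 2aΔx → Δx = (0² − 14.5²)/(2·-3.6) = 29.2 m
Total distance = 105 + 136 + 99.0 + 29.2 = 369 m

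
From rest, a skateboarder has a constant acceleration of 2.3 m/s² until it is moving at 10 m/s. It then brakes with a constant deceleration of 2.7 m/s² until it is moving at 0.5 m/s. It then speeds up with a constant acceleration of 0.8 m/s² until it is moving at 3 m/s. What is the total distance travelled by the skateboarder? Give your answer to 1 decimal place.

45.7 m

Phase 1 (accelerating): v₀ = 0 m/s, a = 2.3 m/s².
v = v₀ + at → t = (10 − 0) / 2.3 = 4.35 s
v² = v₀² + 2aΔx → Δx = (10² − 0²)/(2·2.3) = 21.7 m

Phase 2 (decelerating): v₀ = 10.0 m/s, a = -2.7 m/s².
v = v₀ + at → t = (0.5 − 10.0) / -2.7 = 3.52 s
v² = v₀² + 2aΔx → Δx = (0.5² − 10.0²)/(2·-2.7) = 18.5 m

Phase 3 (accelerating): v₀ = 0.500 m/s, a = 0.8 m/s².
v = v₀ + at → t = (3 − 0.500) / 0.8 = 3.12 s
v² = v₀² + 2aΔx → Δx = (3² − 0.500²)/(2·0.8) = 5.47 m
Total distance = 21.7 + 18.5 + 5.47 = 45.7 m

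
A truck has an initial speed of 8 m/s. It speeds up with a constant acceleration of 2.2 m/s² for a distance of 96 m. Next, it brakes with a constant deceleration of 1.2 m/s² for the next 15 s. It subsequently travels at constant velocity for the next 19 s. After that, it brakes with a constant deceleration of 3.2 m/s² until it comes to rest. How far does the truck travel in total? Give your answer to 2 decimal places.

371.42 m

Phase 1 (accelerating): v₀ = 8.00 m/s, a = 2.2 m/s².
v² = v₀² + 2aΔx = 8.00² + 2·2.2·96 = 486 → v = 22.1 m/s
t = (v − v₀)/a = (22.1 − 8.00)/2.2 = 6.39 s

Phase 2 (decelerating): v₀ = 22.1 m/s, a = -1.2 m/s².
v = v₀ + at = 22.1 + (-1.2)(15) = 4.05 m/s
Δx = v₀t + ½at² = 22.1·15 + 0.5·-1.2·15² = 196 m

Phase 3 (constant speed): v₀ = 4.05 m/s, a = 0 m/s².
v = v₀ + at = 4.05 + (0)(19) = 4.05 m/s
Δx = v₀t + ½at² = 4.05·19 + 0.5·0·19² = 77.0 m

Phase 4 (decelerating): v₀ = 4.05 m/s, a = -3.2 m/s².
v = v₀ + at → t = (0 − 4.05) / -3.2 = 1.27 s
v² = v₀² + 2aΔx → Δx = (0² − 4.05²)/(2·-3.2) = 2.57 m
Total distance = 96.0 + 196 + 77.0 + 2.57 = 371 m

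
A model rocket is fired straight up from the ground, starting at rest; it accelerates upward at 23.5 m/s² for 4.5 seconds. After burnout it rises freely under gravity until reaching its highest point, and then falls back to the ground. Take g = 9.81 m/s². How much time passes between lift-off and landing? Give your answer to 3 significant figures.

28.1 s

Phase 1 (powered ascent): v₀ = 0 m/s, a = 23.5 m/s².
v = v₀ + at = 0 + (23.5)(4.5) = 106 m/s
Δx = v₀t + ½at² = 0·4.5 + 0.5·23.5·4.5² = 238 m

Phase 2 (coasting upward): v₀ = 106 m/s, a = -9.81 m/s².
v = v₀ + at → t = (0 − 106) / -9.81 = 10.8 s
v² = v₀² + 2aΔx → Δx = (0² − 106²)/(2·-9.81) = 570 m

Phase 3 (free fall): v₀ = 0 m/s, a = -9.81 m/s².
Falls 808 m from rest: t = √(2·808/9.81) = 12.8 s; v = g·t = 126 m/s.
Total time = 4.50 + 10.8 + 12.8 = 28.1 s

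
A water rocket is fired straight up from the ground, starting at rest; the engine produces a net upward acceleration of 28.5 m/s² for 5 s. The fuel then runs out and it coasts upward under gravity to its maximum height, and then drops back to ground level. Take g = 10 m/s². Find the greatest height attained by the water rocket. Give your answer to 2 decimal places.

1371.56 m

Phase 1 (powered ascent): v₀ = 0 m/s, a = 28.5 m/s².
v = v₀ + at = 0 + (28.5)(5) = 142 m/s
Δx = v₀t + ½at² = 0·5 + 0.5·28.5·5² = 356 m

Phase 2 (coasting upward): v₀ = 142 m/s, a = -10 m/s².
v = v₀ + at → t = (0 − 142) / -10 = 14.2 s
v² = v₀² + 2aΔx → Δx = (0² − 142²)/(2·-10) = 1020 m
Maximum height = 356 + 1020 = 1370 m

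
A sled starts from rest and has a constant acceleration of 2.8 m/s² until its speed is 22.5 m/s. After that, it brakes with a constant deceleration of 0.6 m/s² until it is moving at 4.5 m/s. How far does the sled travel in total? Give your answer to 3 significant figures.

495 m

Phase 1 (accelerating): v₀ = 0 m/s, a = 2.8 m/s².
v = v₀ + at → t = (22.5 − 0) / 2.8 = 8.04 s
v² = v₀² + 2aΔx → Δx = (22.5² − 0²)/(2·2.8) = 90.4 m

Phase 2 (decelerating): v₀ = 22.5 m/s, a = -0.6 m/s².
v = v₀ + at → t = (4.5 − 22.5) / -0.6 = 30.0 s
v² = v₀² + 2aΔx → Δx = (4.5² − 22.5²)/(2·-0.6) = 405 m
Total distance = 90.4 + 405 = 495 m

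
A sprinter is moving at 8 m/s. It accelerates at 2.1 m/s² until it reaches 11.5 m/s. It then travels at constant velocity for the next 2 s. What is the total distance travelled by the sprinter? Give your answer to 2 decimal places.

39.25 m

Phase 1 (accelerating): v₀ = 8.00 m/s, a = 2.1 m/s².
v = v₀ + at → t = (11.5 − 8.00) / 2.1 = 1.67 s
v² = v₀² + 2aΔx → Δx = (11.5² − 8.00²)/(2·2.1) = 16.2 m

Phase 2 (constant speed): v₀ = 11.5 m/s, a = 0 m/s².
v = v₀ + at = 11.5 + (0)(2) = 11.5 m/s
Δx = v₀t + ½at² = 11.5·2 + 0.5·0·2² = 23.0 m
Total distance = 16.2 + 23.0 = 39.2 m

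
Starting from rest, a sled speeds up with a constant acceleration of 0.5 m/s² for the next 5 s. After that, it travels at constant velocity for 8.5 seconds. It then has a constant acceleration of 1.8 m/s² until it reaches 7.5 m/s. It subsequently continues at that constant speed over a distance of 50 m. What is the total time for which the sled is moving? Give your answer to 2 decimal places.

22.94 s

Phase 1 (accelerating): v₀ = 0 m/s, a = 0.5 m/s².
v = v₀ + at = 0 + (0.5)(5) = 2.50 m/s
Δx = v₀t + ½at² = 0·5 + 0.5·0.5·5² = 6.25 m

Phase 2 (constant speed): v₀ = 2.50 m/s, a = 0 m/s².
v = v₀ + at = 2.50 + (0)(8.5) = 2.50 m/s
Δx = v₀t + ½at² = 2.50·8.5 + 0.5·0·8.5² = 21.2 m

Phase 3 (accelerating): v₀ = 2.50 m/s, a = 1.8 m/s².
v = v₀ + at → t = (7.5 − 2.50) / 1.8 = 2.78 s
v² = v₀² + 2aΔx → Δx = (7.5² − 2.50²)/(2·1.8) = 13.9 m

Phase 4 (constant speed): v₀ = 7.50 m/s, a = 0 m/s².
Constant speed: t = d/v = 50/7.50 = 6.67 s
Total time = 5.00 + 8.50 + 2.78 + 6.67 = 22.9 s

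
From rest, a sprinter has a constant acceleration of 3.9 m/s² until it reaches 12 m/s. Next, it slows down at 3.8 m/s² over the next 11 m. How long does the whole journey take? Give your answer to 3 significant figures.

4.19 s

Phase 1 (accelerating): v₀ = 0 m/s, a = 3.9 m/s².
v = v₀ + at → t = (12 − 0) / 3.9 = 3.08 s
v² = v₀² + 2aΔx → Δx = (12² − 0²)/(2·3.9) = 18.5 m

Phase 2 (decelerating): v₀ = 12.0 m/s, a = -3.8 m/s².
v² = v₀² + 2aΔx = 12.0² + 2·-3.8·11 = 60.4 → v = 7.77 m/s
t = (v − v₀)/a = (7.77 − 12.0)/-3.8 = 1.11 s
Total time = 3.08 + 1.11 = 4.19 s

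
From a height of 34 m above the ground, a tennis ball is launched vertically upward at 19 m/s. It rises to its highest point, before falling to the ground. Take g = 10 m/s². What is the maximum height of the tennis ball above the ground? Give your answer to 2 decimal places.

52.05 m

Phase 1 (rising): v₀ = 19.0 m/s, a = -10 m/s².
v = v₀ + at → t = (0 − 19.0) / -10 = 1.90 s
v² = v₀² + 2aΔx → Δx = (0² − 19.0²)/(2·-10) = 18.1 m
Maximum height = 34 + 18.1 = 52.0 m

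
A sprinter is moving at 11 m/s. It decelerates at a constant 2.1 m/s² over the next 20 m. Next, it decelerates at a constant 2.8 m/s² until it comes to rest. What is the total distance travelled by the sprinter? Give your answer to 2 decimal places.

26.61 m

Phase 1 (decelerating): v₀ = 11.0 m/s, a = -2.1 m/s².
v² = v₀² + 2aΔx = 11.0² + 2·-2.1·20 = 37.0 → v = 6.08 m/s
t = (v − v₀)/a = (6.08 − 11.0)/-2.1 = 2.34 s

Phase 2 (decelerating): v₀ = 6.08 m/s, a = -2.8 m/s².
v = v₀ + at → t = (0 − 6.08) / -2.8 = 2.17 s
v² = v₀² + 2aΔx → Δx = (0² − 6.08²)/(2·-2.8) = 6.61 m
Total distance = 20.0 + 6.61 = 26.6 m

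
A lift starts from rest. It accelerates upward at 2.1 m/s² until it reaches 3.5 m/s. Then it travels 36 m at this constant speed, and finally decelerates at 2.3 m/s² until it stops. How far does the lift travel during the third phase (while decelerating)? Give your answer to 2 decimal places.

2.66 m

Phase 1 (accelerating): v₀ = 0 m/s, a = 2.1 m/s².
v = v₀ + at → t = (3.5 − 0) / 2.1 = 1.67 s
v² = v₀² + 2aΔx → Δx = (3.5² − 0²)/(2·2.1) = 2.92 m

Phase 2 (constant speed): v₀ = 3.50 m/s, a = 0 m/s².
Constant speed: t = d/v = 36/3.50 = 10.3 s

Phase 3 (decelerating): v₀ = 3.50 m/s, a = -2.3 m/s².
v = v₀ + at → t = (0 − 3.50) / -2.3 = 1.52 s
v² = v₀² + 2aΔx → Δx = (0² − 3.50²)/(2·-2.3) = 2.66 m
Distance in phase 3 = 2.66 m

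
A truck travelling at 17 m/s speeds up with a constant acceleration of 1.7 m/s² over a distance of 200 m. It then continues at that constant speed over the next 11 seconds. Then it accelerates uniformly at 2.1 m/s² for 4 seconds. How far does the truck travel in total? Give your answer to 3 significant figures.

Phase 1 (accelerating): v₀ = 17.0 m/s, a = 1.7 m/s².
v² = v₀² + 2aΔx = 17.0² + 2·1.7·200 = 969 → v = 31.1 m/s
t = (v − v₀)/a = (31.1 − 17.0)/1.7 = 8.31 s

Phase 2 (constant speed): v₀ = 31.1 m/s, a = 0 m/s².
v = v₀ + at = 31.1 + (0)(11) = 31.1 m/s
Δx = v₀t + ½at² = 31.1·11 + 0.5·0·11² = 342 m

Phase 3 (accelerating): v₀ = 31.1 m/s, a = 2.1 m/s².
v = v₀ + at = 31.1 + (2.1)(4) = 39.5 m/s
Δx = v₀t + ½at² = 31.1·4 + 0.5·2.1·4² = 141 m
Total distance = 200 + 342 + 141 = 684 m

684 m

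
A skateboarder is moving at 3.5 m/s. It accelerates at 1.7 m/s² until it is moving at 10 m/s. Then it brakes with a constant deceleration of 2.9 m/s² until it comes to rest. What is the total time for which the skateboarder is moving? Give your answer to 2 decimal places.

7.27 s

Phase 1 (accelerating): v₀ = 3.50 m/s, a = 1.7 m/s².
v = v₀ + at → t = (10 − 3.50) / 1.7 = 3.82 s
v² = v₀² + 2aΔx → Δx = (10² − 3.50²)/(2·1.7) = 25.8 m

Phase 2 (decelerating): v₀ = 10.0 m/s, a = -2.9 m/s².
v = v₀ + at → t = (0 − 10.0) / -2.9 = 3.45 s
v² = v₀² + 2aΔx → Δx = (0² − 10.0²)/(2·-2.9) = 17.2 m
Total time = 3.82 + 3.45 = 7.27 s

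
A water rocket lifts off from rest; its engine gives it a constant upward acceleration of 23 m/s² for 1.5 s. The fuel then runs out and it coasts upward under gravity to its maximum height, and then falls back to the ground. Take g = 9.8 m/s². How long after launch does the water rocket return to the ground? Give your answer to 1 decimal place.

9.2 s

Phase 1 (powered ascent): v₀ = 0 m/s, a = 23 m/s².
v = v₀ + at = 0 + (23)(1.5) = 34.5 m/s
Δx = v₀t + ½at² = 0·1.5 + 0.5·23·1.5² = 25.9 m

Phase 2 (coasting upward): v₀ = 34.5 m/s, a = -9.8 m/s².
v = v₀ + at → t = (0 − 34.5) / -9.8 = 3.52 s
v² = v₀² + 2aΔx → Δx = (0² − 34.5²)/(2·-9.8) = 60.7 m

Phase 3 (free fall): v₀ = 0 m/s, a = -9.8 m/s².
Falls 86.6 m from rest: t = √(2·86.6/9.8) = 4.20 s; v = g·t = 41.2 m/s.
Total time = 1.50 + 3.52 + 4.20 = 9.22 s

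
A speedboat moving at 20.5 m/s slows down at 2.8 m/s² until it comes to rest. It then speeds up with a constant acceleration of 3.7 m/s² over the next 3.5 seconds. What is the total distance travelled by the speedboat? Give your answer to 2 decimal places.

97.71 m

Phase 1 (decelerating): v₀ = 20.5 m/s, a = -2.8 m/s².
v = v₀ + at → t = (0 − 20.5) / -2.8 = 7.32 s
v² = v₀² + 2aΔx → Δx = (0² − 20.5²)/(2·-2.8) = 75.0 m

Phase 2 (accelerating): v₀ = 0 m/s, a = 3.7 m/s².
v = v₀ + at = 0 + (3.7)(3.5) = 13.0 m/s
Δx = v₀t + ½at² = 0·3.5 + 0.5·3.7·3.5² = 22.7 m
Total distance = 75.0 + 22.7 = 97.7 m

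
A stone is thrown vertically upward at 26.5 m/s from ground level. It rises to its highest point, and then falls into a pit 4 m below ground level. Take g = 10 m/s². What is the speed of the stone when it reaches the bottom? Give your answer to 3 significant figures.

28.0 m/s

Phase 1 (rising): v₀ = 26.5 m/s, a = -10 m/s².
v = v₀ + at → t = (0 − 26.5) / -10 = 2.65 s
v² = v₀² + 2aΔx → Δx = (0² − 26.5²)/(2·-10) = 35.1 m

Phase 2 (falling): v₀ = 0 m/s, a = -10 m/s².
Falls 39.1 m from rest: t = √(2·39.1/10) = 2.80 s; v = g·t = 28.0 m/s.
Final speed = 28.0 m/s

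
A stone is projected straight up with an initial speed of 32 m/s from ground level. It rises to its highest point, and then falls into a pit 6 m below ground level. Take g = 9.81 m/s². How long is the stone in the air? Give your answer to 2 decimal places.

6.71 s

Phase 1 (rising): v₀ = 32.0 m/s, a = -9.81 m/s².
v = v₀ + at → t = (0 − 32.0) / -9.81 = 3.26 s
v² = v₀² + 2aΔx → Δx = (0² − 32.0²)/(2·-9.81) = 52.2 m

Phase 2 (falling): v₀ = 0 m/s, a = -9.81 m/s².
Falls 58.2 m from rest: t = √(2·58.2/9.81) = 3.44 s; v = g·t = 33.8 m/s.
Total time = 3.26 + 3.44 = 6.71 s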